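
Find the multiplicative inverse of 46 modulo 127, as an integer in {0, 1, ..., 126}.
Apply the extended Euclidean algorithm to (127, 46), tracking rows (r, s, t) with s·127 + t·46 = r. Each division r_prev = q·r_cur + r_new produces the new row as (previous row) − q·(current row):
  row A: (127, 1, 0)   [1·127 + 0·46 = 127]
  row B: (46, 0, 1)   [0·127 + 1·46 = 46]
  127 = 2·46 + 35   → row C = row A − 2·row B = (35, 1, −2)   [check: 1·127 − 2·46 = 35]
  46 = 1·35 + 11   → row D = row B − 1·row C = (11, −1, 3)   [check: −1·127 + 3·46 = 11]
  35 = 3·11 + 2   → row E = row C − 3·row D = (2, 4, −11)   [check: 4·127 − 11·46 = 2]
  11 = 5·2 + 1   → row F = row D − 5·row E = (1, −21, 58)   [check: −21·127 + 58·46 = 1]
  2 = 2·1 + 0   → remainder 0, stop. gcd = 1 (last nonzero row F).
The gcd is 1, so 46 is invertible mod 127. The last nonzero row gives −21·127 + 58·46 = 1, so t = 58. So 46^(−1) ≡ 58 (mod 127). Verify: 46 · 58 = 2668 ≡ 1 (mod 127). ✓

Final answer: 46^(−1) ≡ 58 (mod 127)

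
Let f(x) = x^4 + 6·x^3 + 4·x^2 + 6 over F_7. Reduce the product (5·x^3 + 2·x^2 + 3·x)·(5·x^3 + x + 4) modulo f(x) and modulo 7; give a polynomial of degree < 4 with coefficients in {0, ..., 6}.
Multiply as integer polynomials: a · b = 25·x^6 + 10·x^5 + 20·x^4 + 22·x^3 + 11·x^2 + 12·x. Reducing coefficients mod 7: a · b ≡ 4·x^6 + 3·x^5 + 6·x^4 + x^3 + 4·x^2 + 5·x. Now divide by f(x) = x^4 + 6·x^3 + 4·x^2 + 6 in F_7[x], eliminating the leading term at each step:
  leading term 4·x^6: subtract (4·x^2)·f(x) = 4·x^6 + 3·x^5 + 2·x^4 + 3·x^2, leaving 4·x^4 + x^3 + x^2 + 5·x (coefficients mod 7)
  leading term 4·x^4: subtract (4)·f(x) = 4·x^4 + 3·x^3 + 2·x^2 + 3, leaving 5·x^3 + 6·x^2 + 5·x + 4 (coefficients mod 7)
The degree is now < 4, so this is the remainder. Hence a · b ≡ 5·x^3 + 6·x^2 + 5·x + 4 in F_7[x]/(f).

Final answer: a · b ≡ 5·x^3 + 6·x^2 + 5·x + 4 (mod f(x))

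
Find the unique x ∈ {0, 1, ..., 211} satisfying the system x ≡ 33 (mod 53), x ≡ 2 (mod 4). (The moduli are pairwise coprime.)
The moduli 53, 4 are pairwise coprime, so by the CRT there is a unique solution mod 53·4 = 212.
Solve by successive substitution. Start with x ≡ 33 (mod 53).
  Combine with x ≡ 2 (mod 4): write x = 33 + 53·t and require 33 + 53·t ≡ 2 (mod 4), i.e. 53·t ≡ 2 − 33 ≡ 1 (mod 4). Since 53^(−1) ≡ 1 (mod 4) (53 ≡ 1 (mod 4)), t ≡ 1·1 ≡ 1 (mod 4). So x ≡ 33 + 53·1 = 86 (mod 212).
Unique solution in [0, 212): x = 86.

Final answer: x ≡ 86 (mod 212); the representative in [0, 212) is 86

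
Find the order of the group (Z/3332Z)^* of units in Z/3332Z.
|(Z/3332Z)^*| = 1344

(Z/3332Z)^* consists of the classes a with gcd(a, 3332) = 1, so its order is φ(3332). φ is multiplicative, with φ(p^e) = p^e − p^(e−1). Factorise 3332 = 2^2 · 7^2 · 17. Then
  φ(3332) = (2^2 − 2^1) · (7^2 − 7^1) · (17 − 1) = 2 · 42 · 16 = 1344.
Thus |(Z/3332Z)^*| = 1344.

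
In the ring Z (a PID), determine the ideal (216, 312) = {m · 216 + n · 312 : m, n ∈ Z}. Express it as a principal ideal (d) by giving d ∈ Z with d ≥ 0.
In the PID Z, (a, b) is generated by gcd(a, b). Compute gcd(312, 216) with the extended Euclidean algorithm, tracking rows (r, s, t) with s·312 + t·216 = r:
  row A: (312, 1, 0)   [1·312 + 0·216 = 312]
  row B: (216, 0, 1)   [0·312 + 1·216 = 216]
  312 = 1·216 + 96   → row C = row A − 1·row B = (96, 1, −1)   [check: 1·312 − 1·216 = 96]
  216 = 2·96 + 24   → row D = row B − 2·row C = (24, −2, 3)   [check: −2·312 + 3·216 = 24]
  96 = 4·24 + 0   → remainder 0, stop. gcd = 24 (last nonzero row D).
So gcd(216, 312) = 24, with Bézout identity −2·312 + 3·216 = 24. Containment (⊇): the Bézout identity exhibits 24 as an element of (216, 312), giving (24) ⊆ (216, 312). Containment (⊆): since 24 | 216 and 24 | 312 (216 = 24·9, 312 = 24·13), every Z-linear combination of 216 and 312 is divisible by 24, so (216, 312) ⊆ (24). Therefore (216, 312) = (24), d = 24.

Final answer: (216, 312) = (24); d = 24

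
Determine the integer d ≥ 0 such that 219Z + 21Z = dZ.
(219, 21) = (3); d = 3

In the PID Z, (a, b) is generated by gcd(a, b). Compute gcd(219, 21) with the extended Euclidean algorithm, tracking rows (r, s, t) with s·219 + t·21 = r:
  row A: (219, 1, 0)   [1·219 + 0·21 = 219]
  row B: (21, 0, 1)   [0·219 + 1·21 = 21]
  219 = 10·21 + 9   → row C = row A − 10·row B = (9, 1, −10)   [check: 1·219 − 10·21 = 9]
  21 = 2·9 + 3   → row D = row B − 2·row C = (3, −2, 21)   [check: −2·219 + 21·21 = 3]
  9 = 3·3 + 0   → remainder 0, stop. gcd = 3 (last nonzero row D).
So gcd(219, 21) = 3, with Bézout identity −2·219 + 21·21 = 3. Containment (⊇): the Bézout identity exhibits 3 as an element of (219, 21), giving (3) ⊆ (219, 21). Containment (⊆): since 3 | 219 and 3 | 21 (219 = 3·73, 21 = 3·7), every Z-linear combination of 219 and 21 is divisible by 3, so (219, 21) ⊆ (3). Therefore (219, 21) = (3), d = 3.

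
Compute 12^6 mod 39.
27

Use repeated squaring. Binary(6) = 110. Walk through the bits of the exponent 6 left-to-right: at each bit after the leading one, square the running value, then multiply by 12 if the bit is 1 (always reducing mod 39):
  bit 1 = 1 (leading): start with 12.
  bit 2 = 1: square 12^2 = 144 ≡ 27; bit is 1, so multiply 27·12 = 324 ≡ 12 (mod 39).
  bit 3 = 0: square 12^2 = 144 ≡ 27 (mod 39).
Final value: 12^6 ≡ 27 (mod 39).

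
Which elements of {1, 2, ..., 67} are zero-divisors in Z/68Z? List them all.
nonzero zero-divisors of Z/68Z = {2, 4, 6, 8, 10, 12, 14, 16, 17, 18, 20, 22, 24, 26, 28, 30, 32, 34, 36, 38, 40, 42, 44, 46, 48, 50, 51, 52, 54, 56, 58, 60, 62, 64, 66}

An element a ∈ Z/68Z (with a ≠ 0) is a zero-divisor iff gcd(a, 68) > 1 (because a is a unit precisely when gcd(a, n) = 1, and in Z/nZ every nonzero, non-unit element is a zero-divisor). Scan a = 1, ..., 67 and keep those with gcd(a, 68) > 1:
  gcd(2, 68) = 2, gcd(4, 68) = 4, gcd(6, 68) = 2, gcd(8, 68) = 4, gcd(10, 68) = 2, gcd(12, 68) = 4, gcd(14, 68) = 2, gcd(16, 68) = 4, gcd(17, 68) = 17, gcd(18, 68) = 2, gcd(20, 68) = 4, gcd(22, 68) = 2, gcd(24, 68) = 4, gcd(26, 68) = 2, gcd(28, 68) = 4, gcd(30, 68) = 2, gcd(32, 68) = 4, gcd(34, 68) = 34, gcd(36, 68) = 4, gcd(38, 68) = 2, gcd(40, 68) = 4, gcd(42, 68) = 2, gcd(44, 68) = 4, gcd(46, 68) = 2, gcd(48, 68) = 4, gcd(50, 68) = 2, gcd(51, 68) = 17, gcd(52, 68) = 4, gcd(54, 68) = 2, gcd(56, 68) = 4, gcd(58, 68) = 2, gcd(60, 68) = 4, gcd(62, 68) = 2, gcd(64, 68) = 4, gcd(66, 68) = 2.
All other a ∈ {1, ..., 67} have gcd(a, 68) = 1 and are units. So the nonzero zero-divisors are exactly the 35 values of a appearing in this scan.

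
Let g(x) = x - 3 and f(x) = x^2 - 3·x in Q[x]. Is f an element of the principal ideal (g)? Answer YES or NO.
In Q[x] the ideal (g) consists of all multiples of g, so f ∈ (g) iff g | f, i.e. iff the remainder of f on division by g is 0. Divide f by g (g is monic, so eliminate the leading term of the running remainder at each step):
  leading term x^2: subtract (x)·g(x) = x^2 - 3·x, leaving 0
The remainder is 0, so f(x) = g(x) · h(x) with h(x) = x. Hence g | f, i.e. f ∈ (g).

Final answer: YES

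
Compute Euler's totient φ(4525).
φ is multiplicative, with φ(p^e) = p^e − p^(e−1). Factorise 4525 = 5^2 · 181. Then
  φ(4525) = (5^2 − 5^1) · (181 − 1) = 20 · 180 = 3600.

Final answer: φ(4525) = 3600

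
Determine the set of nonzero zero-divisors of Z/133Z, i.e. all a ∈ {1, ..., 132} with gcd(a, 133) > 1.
nonzero zero-divisors of Z/133Z = {7, 14, 19, 21, 28, 35, 38, 42, 49, 56, 57, 63, 70, 76, 77, 84, 91, 95, 98, 105, 112, 114, 119, 126}

An element a ∈ Z/133Z (with a ≠ 0) is a zero-divisor iff gcd(a, 133) > 1 (because a is a unit precisely when gcd(a, n) = 1, and in Z/nZ every nonzero, non-unit element is a zero-divisor). Scan a = 1, ..., 132 and keep those with gcd(a, 133) > 1:
  gcd(7, 133) = 7, gcd(14, 133) = 7, gcd(19, 133) = 19, gcd(21, 133) = 7, gcd(28, 133) = 7, gcd(35, 133) = 7, gcd(38, 133) = 19, gcd(42, 133) = 7, gcd(49, 133) = 7, gcd(56, 133) = 7, gcd(57, 133) = 19, gcd(63, 133) = 7, gcd(70, 133) = 7, gcd(76, 133) = 19, gcd(77, 133) = 7, gcd(84, 133) = 7, gcd(91, 133) = 7, gcd(95, 133) = 19, gcd(98, 133) = 7, gcd(105, 133) = 7, gcd(112, 133) = 7, gcd(114, 133) = 19, gcd(119, 133) = 7, gcd(126, 133) = 7.
All other a ∈ {1, ..., 132} have gcd(a, 133) = 1 and are units. So the nonzero zero-divisors are exactly the 24 values of a appearing in this scan.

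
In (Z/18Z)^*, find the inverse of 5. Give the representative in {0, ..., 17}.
5^(−1) ≡ 11 (mod 18)

Apply the extended Euclidean algorithm to (18, 5), tracking rows (r, s, t) with s·18 + t·5 = r. Each division r_prev = q·r_cur + r_new produces the new row as (previous row) − q·(current row):
  row A: (18, 1, 0)   [1·18 + 0·5 = 18]
  row B: (5, 0, 1)   [0·18 + 1·5 = 5]
  18 = 3·5 + 3   → row C = row A − 3·row B = (3, 1, −3)   [check: 1·18 − 3·5 = 3]
  5 = 1·3 + 2   → row D = row B − 1·row C = (2, −1, 4)   [check: −1·18 + 4·5 = 2]
  3 = 1·2 + 1   → row E = row C − 1·row D = (1, 2, −7)   [check: 2·18 − 7·5 = 1]
  2 = 2·1 + 0   → remainder 0, stop. gcd = 1 (last nonzero row E).
The gcd is 1, so 5 is invertible mod 18. The last nonzero row gives 2·18 − 7·5 = 1, so t = −7. So 5^(−1) ≡ −7 ≡ 11 (mod 18). Verify: 5 · 11 = 55 ≡ 1 (mod 18). ✓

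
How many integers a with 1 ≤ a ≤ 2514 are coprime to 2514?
The number of a ∈ {1, ..., 2514} with gcd(a, 2514) = 1 is by definition Euler's totient φ(2514). φ is multiplicative, with φ(p^e) = p^e − p^(e−1). Factorise 2514 = 2 · 3 · 419. Then
  φ(2514) = (2 − 1) · (3 − 1) · (419 − 1) = 1 · 2 · 418 = 836.
So there are 836 such integers.

Final answer: 836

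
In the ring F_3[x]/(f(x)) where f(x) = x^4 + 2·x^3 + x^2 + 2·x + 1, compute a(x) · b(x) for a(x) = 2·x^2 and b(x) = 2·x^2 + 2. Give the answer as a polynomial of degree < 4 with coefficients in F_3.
a · b ≡ x^3 + x + 2 (mod f(x))

Multiply as integer polynomials: a · b = 4·x^4 + 4·x^2. Reducing coefficients mod 3: a · b ≡ x^4 + x^2. Now divide by f(x) = x^4 + 2·x^3 + x^2 + 2·x + 1 in F_3[x], eliminating the leading term at each step:
  leading term x^4: subtract (1)·f(x) = x^4 + 2·x^3 + x^2 + 2·x + 1, leaving x^3 + x + 2 (coefficients mod 3)
The degree is now < 4, so this is the remainder. Hence a · b ≡ x^3 + x + 2 in F_3[x]/(f).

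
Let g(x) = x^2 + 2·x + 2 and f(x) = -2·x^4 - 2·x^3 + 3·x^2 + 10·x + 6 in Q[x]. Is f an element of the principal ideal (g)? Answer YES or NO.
YES

In Q[x] the ideal (g) consists of all multiples of g, so f ∈ (g) iff g | f, i.e. iff the remainder of f on division by g is 0. Divide f by g (g is monic, so eliminate the leading term of the running remainder at each step):
  leading term -2·x^4: subtract (-2·x^2)·g(x) = -2·x^4 - 4·x^3 - 4·x^2, leaving 2·x^3 + 7·x^2 + 10·x + 6
  leading term 2·x^3: subtract (2·x)·g(x) = 2·x^3 + 4·x^2 + 4·x, leaving 3·x^2 + 6·x + 6
  leading term 3·x^2: subtract (3)·g(x) = 3·x^2 + 6·x + 6, leaving 0
The remainder is 0, so f(x) = g(x) · h(x) with h(x) = -2·x^2 + 2·x + 3. Hence g | f, i.e. f ∈ (g).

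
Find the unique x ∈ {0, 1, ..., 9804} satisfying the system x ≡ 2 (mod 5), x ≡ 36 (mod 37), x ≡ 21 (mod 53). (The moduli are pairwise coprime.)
The moduli 5, 37, 53 are pairwise coprime, so by the CRT there is a unique solution mod 5·37·53 = 9805.
Solve by successive substitution. Start with x ≡ 2 (mod 5).
  Combine with x ≡ 36 (mod 37): write x = 2 + 5·t and require 2 + 5·t ≡ 36 (mod 37), i.e. 5·t ≡ 36 − 2 ≡ 34 (mod 37). Since 5^(−1) ≡ 15 (mod 37), t ≡ 15·34 ≡ 29 (mod 37). So x ≡ 2 + 5·29 = 147 (mod 185).
  Combine with x ≡ 21 (mod 53): write x = 147 + 185·t and require 147 + 185·t ≡ 21 (mod 53), i.e. 185·t ≡ 21 − 147 ≡ 33 (mod 53). Since 185^(−1) ≡ 51 (mod 53) (185 ≡ 26 (mod 53)), t ≡ 51·33 ≡ 40 (mod 53). So x ≡ 147 + 185·40 = 7547 (mod 9805).
Unique solution in [0, 9805): x = 7547.

Final answer: x ≡ 7547 (mod 9805); the representative in [0, 9805) is 7547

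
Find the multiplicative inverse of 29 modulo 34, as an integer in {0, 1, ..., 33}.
29^(−1) ≡ 27 (mod 34)

Apply the extended Euclidean algorithm to (34, 29), tracking rows (r, s, t) with s·34 + t·29 = r. Each division r_prev = q·r_cur + r_new produces the new row as (previous row) − q·(current row):
  row A: (34, 1, 0)   [1·34 + 0·29 = 34]
  row B: (29, 0, 1)   [0·34 + 1·29 = 29]
  34 = 1·29 + 5   → row C = row A − 1·row B = (5, 1, −1)   [check: 1·34 − 1·29 = 5]
  29 = 5·5 + 4   → row D = row B − 5·row C = (4, −5, 6)   [check: −5·34 + 6·29 = 4]
  5 = 1·4 + 1   → row E = row C − 1·row D = (1, 6, −7)   [check: 6·34 − 7·29 = 1]
  4 = 4·1 + 0   → remainder 0, stop. gcd = 1 (last nonzero row E).
The gcd is 1, so 29 is invertible mod 34. The last nonzero row gives 6·34 − 7·29 = 1, so t = −7. So 29^(−1) ≡ −7 ≡ 27 (mod 34). Verify: 29 · 27 = 783 ≡ 1 (mod 34). ✓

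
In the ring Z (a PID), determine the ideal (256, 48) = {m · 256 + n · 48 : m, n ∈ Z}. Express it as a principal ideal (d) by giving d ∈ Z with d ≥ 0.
(256, 48) = (16); d = 16

In the PID Z, (a, b) is generated by gcd(a, b). Compute gcd(256, 48) with the extended Euclidean algorithm, tracking rows (r, s, t) with s·256 + t·48 = r:
  row A: (256, 1, 0)   [1·256 + 0·48 = 256]
  row B: (48, 0, 1)   [0·256 + 1·48 = 48]
  256 = 5·48 + 16   → row C = row A − 5·row B = (16, 1, −5)   [check: 1·256 − 5·48 = 16]
  48 = 3·16 + 0   → remainder 0, stop. gcd = 16 (last nonzero row C).
So gcd(256, 48) = 16, with Bézout identity 1·256 − 5·48 = 16. Containment (⊇): the Bézout identity exhibits 16 as an element of (256, 48), giving (16) ⊆ (256, 48). Containment (⊆): since 16 | 256 and 16 | 48 (256 = 16·16, 48 = 16·3), every Z-linear combination of 256 and 48 is divisible by 16, so (256, 48) ⊆ (16). Therefore (256, 48) = (16), d = 16.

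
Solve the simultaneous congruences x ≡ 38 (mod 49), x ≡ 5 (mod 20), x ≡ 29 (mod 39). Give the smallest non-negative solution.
x ≡ 185 (mod 38220); the representative in [0, 38220) is 185

The moduli 49, 20, 39 are pairwise coprime, so by the CRT there is a unique solution mod 49·20·39 = 38220.
Solve by successive substitution. Start with x ≡ 38 (mod 49).
  Combine with x ≡ 5 (mod 20): write x = 38 + 49·t and require 38 + 49·t ≡ 5 (mod 20), i.e. 49·t ≡ 5 − 38 ≡ 7 (mod 20). Since 49^(−1) ≡ 9 (mod 20) (49 ≡ 9 (mod 20)), t ≡ 9·7 ≡ 3 (mod 20). So x ≡ 38 + 49·3 = 185 (mod 980).
  Combine with x ≡ 29 (mod 39): write x = 185 + 980·t and require 185 + 980·t ≡ 29 (mod 39), i.e. 980·t ≡ 29 − 185 ≡ 0 (mod 39). Since 980^(−1) ≡ 8 (mod 39) (980 ≡ 5 (mod 39)), t ≡ 8·0 ≡ 0 (mod 39). So x ≡ 185 + 980·0 = 185 (mod 38220).
Unique solution in [0, 38220): x = 185.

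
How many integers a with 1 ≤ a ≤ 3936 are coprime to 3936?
1280

The number of a ∈ {1, ..., 3936} with gcd(a, 3936) = 1 is by definition Euler's totient φ(3936). φ is multiplicative, with φ(p^e) = p^e − p^(e−1). Factorise 3936 = 2^5 · 3 · 41. Then
  φ(3936) = (2^5 − 2^4) · (3 − 1) · (41 − 1) = 16 · 2 · 40 = 1280.
So there are 1280 such integers.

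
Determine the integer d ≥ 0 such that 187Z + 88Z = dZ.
(187, 88) = (11); d = 11

In the PID Z, (a, b) is generated by gcd(a, b). Compute gcd(187, 88) with the extended Euclidean algorithm, tracking rows (r, s, t) with s·187 + t·88 = r:
  row A: (187, 1, 0)   [1·187 + 0·88 = 187]
  row B: (88, 0, 1)   [0·187 + 1·88 = 88]
  187 = 2·88 + 11   → row C = row A − 2·row B = (11, 1, −2)   [check: 1·187 − 2·88 = 11]
  88 = 8·11 + 0   → remainder 0, stop. gcd = 11 (last nonzero row C).
So gcd(187, 88) = 11, with Bézout identity 1·187 − 2·88 = 11. Containment (⊇): the Bézout identity exhibits 11 as an element of (187, 88), giving (11) ⊆ (187, 88). Containment (⊆): since 11 | 187 and 11 | 88 (187 = 11·17, 88 = 11·8), every Z-linear combination of 187 and 88 is divisible by 11, so (187, 88) ⊆ (11). Therefore (187, 88) = (11), d = 11.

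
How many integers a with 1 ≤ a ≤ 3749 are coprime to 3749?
3564

The number of a ∈ {1, ..., 3749} with gcd(a, 3749) = 1 is by definition Euler's totient φ(3749). φ is multiplicative, with φ(p^e) = p^e − p^(e−1). Factorise 3749 = 23 · 163. Then
  φ(3749) = (23 − 1) · (163 − 1) = 22 · 162 = 3564.
So there are 3564 such integers.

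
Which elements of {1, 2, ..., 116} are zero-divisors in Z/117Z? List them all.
nonzero zero-divisors of Z/117Z = {3, 6, 9, 12, 13, 15, 18, 21, 24, 26, 27, 30, 33, 36, 39, 42, 45, 48, 51, 52, 54, 57, 60, 63, 65, 66, 69, 72, 75, 78, 81, 84, 87, 90, 91, 93, 96, 99, 102, 104, 105, 108, 111, 114}

An element a ∈ Z/117Z (with a ≠ 0) is a zero-divisor iff gcd(a, 117) > 1 (because a is a unit precisely when gcd(a, n) = 1, and in Z/nZ every nonzero, non-unit element is a zero-divisor). Scan a = 1, ..., 116 and keep those with gcd(a, 117) > 1:
  gcd(3, 117) = 3, gcd(6, 117) = 3, gcd(9, 117) = 9, gcd(12, 117) = 3, gcd(13, 117) = 13, gcd(15, 117) = 3, gcd(18, 117) = 9, gcd(21, 117) = 3, gcd(24, 117) = 3, gcd(26, 117) = 13, gcd(27, 117) = 9, gcd(30, 117) = 3, gcd(33, 117) = 3, gcd(36, 117) = 9, gcd(39, 117) = 39, gcd(42, 117) = 3, gcd(45, 117) = 9, gcd(48, 117) = 3, gcd(51, 117) = 3, gcd(52, 117) = 13, gcd(54, 117) = 9, gcd(57, 117) = 3, gcd(60, 117) = 3, gcd(63, 117) = 9, gcd(65, 117) = 13, gcd(66, 117) = 3, gcd(69, 117) = 3, gcd(72, 117) = 9, gcd(75, 117) = 3, gcd(78, 117) = 39, gcd(81, 117) = 9, gcd(84, 117) = 3, gcd(87, 117) = 3, gcd(90, 117) = 9, gcd(91, 117) = 13, gcd(93, 117) = 3, gcd(96, 117) = 3, gcd(99, 117) = 9, gcd(102, 117) = 3, gcd(104, 117) = 13, gcd(105, 117) = 3, gcd(108, 117) = 9, gcd(111, 117) = 3, gcd(114, 117) = 3.
All other a ∈ {1, ..., 116} have gcd(a, 117) = 1 and are units. So the nonzero zero-divisors are exactly the 44 values of a appearing in this scan.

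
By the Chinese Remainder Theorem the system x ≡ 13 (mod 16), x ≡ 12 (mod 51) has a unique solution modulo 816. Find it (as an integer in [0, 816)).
The moduli 16, 51 are pairwise coprime, so by the CRT there is a unique solution mod 16·51 = 816.
Solve by successive substitution. Start with x ≡ 13 (mod 16).
  Combine with x ≡ 12 (mod 51): write x = 13 + 16·t and require 13 + 16·t ≡ 12 (mod 51), i.e. 16·t ≡ 12 − 13 ≡ 50 (mod 51). Since 16^(−1) ≡ 16 (mod 51), t ≡ 16·50 ≡ 35 (mod 51). So x ≡ 13 + 16·35 = 573 (mod 816).
Unique solution in [0, 816): x = 573.

Final answer: x ≡ 573 (mod 816); the representative in [0, 816) is 573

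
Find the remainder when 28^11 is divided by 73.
29

Use repeated squaring. Binary(11) = 1011. Walk through the bits of the exponent 11 left-to-right: at each bit after the leading one, square the running value, then multiply by 28 if the bit is 1 (always reducing mod 73):
  bit 1 = 1 (leading): start with 28.
  bit 2 = 0: square 28^2 = 784 ≡ 54 (mod 73).
  bit 3 = 1: square 54^2 = 2916 ≡ 69; bit is 1, so multiply 69·28 = 1932 ≡ 34 (mod 73).
  bit 4 = 1: square 34^2 = 1156 ≡ 61; bit is 1, so multiply 61·28 = 1708 ≡ 29 (mod 73).
Final value: 28^11 ≡ 29 (mod 73).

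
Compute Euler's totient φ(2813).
φ(2813) = 2688

φ is multiplicative, with φ(p^e) = p^e − p^(e−1). Factorise 2813 = 29 · 97. Then
  φ(2813) = (29 − 1) · (97 − 1) = 28 · 96 = 2688.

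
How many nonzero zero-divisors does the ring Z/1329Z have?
Z/1329Z has 444 nonzero zero-divisors

In Z/1329Z each nonzero element is either a unit (gcd with 1329 is 1) or a zero-divisor (gcd > 1). The number of units is φ(1329): factorise 1329 = 3 · 443, so φ(1329) = (3 − 1) · (443 − 1) = 2 · 442 = 884. The nonzero elements number 1329 − 1 = 1328. Hence the nonzero zero-divisors number 1328 − 884 = 444.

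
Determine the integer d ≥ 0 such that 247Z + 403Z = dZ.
In the PID Z, (a, b) is generated by gcd(a, b). Compute gcd(403, 247) with the extended Euclidean algorithm, tracking rows (r, s, t) with s·403 + t·247 = r:
  row A: (403, 1, 0)   [1·403 + 0·247 = 403]
  row B: (247, 0, 1)   [0·403 + 1·247 = 247]
  403 = 1·247 + 156   → row C = row A − 1·row B = (156, 1, −1)   [check: 1·403 − 1·247 = 156]
  247 = 1·156 + 91   → row D = row B − 1·row C = (91, −1, 2)   [check: −1·403 + 2·247 = 91]
  156 = 1·91 + 65   → row E = row C − 1·row D = (65, 2, −3)   [check: 2·403 − 3·247 = 65]
  91 = 1·65 + 26   → row F = row D − 1·row E = (26, −3, 5)   [check: −3·403 + 5·247 = 26]
  65 = 2·26 + 13   → row G = row E − 2·row F = (13, 8, −13)   [check: 8·403 − 13·247 = 13]
  26 = 2·13 + 0   → remainder 0, stop. gcd = 13 (last nonzero row G).
So gcd(247, 403) = 13, with Bézout identity 8·403 − 13·247 = 13. Containment (⊇): the Bézout identity exhibits 13 as an element of (247, 403), giving (13) ⊆ (247, 403). Containment (⊆): since 13 | 247 and 13 | 403 (247 = 13·19, 403 = 13·31), every Z-linear combination of 247 and 403 is divisible by 13, so (247, 403) ⊆ (13). Therefore (247, 403) = (13), d = 13.

Final answer: (247, 403) = (13); d = 13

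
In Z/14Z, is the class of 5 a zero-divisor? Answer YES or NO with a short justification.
gcd(5, 14) = 1, so 5 is a unit in Z/14Z (it has a multiplicative inverse). A unit cannot be a zero-divisor: if 5·b ≡ 0 then multiplying both sides by 5^(−1) gives b ≡ 0. So 5 is not a zero-divisor.

Final answer: NO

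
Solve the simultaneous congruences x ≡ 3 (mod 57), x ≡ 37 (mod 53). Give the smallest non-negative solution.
The moduli 57, 53 are pairwise coprime, so by the CRT there is a unique solution mod 57·53 = 3021.
Solve by successive substitution. Start with x ≡ 3 (mod 57).
  Combine with x ≡ 37 (mod 53): write x = 3 + 57·t and require 3 + 57·t ≡ 37 (mod 53), i.e. 57·t ≡ 37 − 3 ≡ 34 (mod 53). Since 57^(−1) ≡ 40 (mod 53) (57 ≡ 4 (mod 53)), t ≡ 40·34 ≡ 35 (mod 53). So x ≡ 3 + 57·35 = 1998 (mod 3021).
Unique solution in [0, 3021): x = 1998.

Final answer: x ≡ 1998 (mod 3021); the representative in [0, 3021) is 1998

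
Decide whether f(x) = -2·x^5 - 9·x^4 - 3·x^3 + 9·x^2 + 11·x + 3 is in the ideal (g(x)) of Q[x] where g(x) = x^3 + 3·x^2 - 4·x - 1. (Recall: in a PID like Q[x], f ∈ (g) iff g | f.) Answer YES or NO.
NO

In Q[x] the ideal (g) consists of all multiples of g, so f ∈ (g) iff g | f, i.e. iff the remainder of f on division by g is 0. Divide f by g (g is monic, so eliminate the leading term of the running remainder at each step):
  leading term -2·x^5: subtract (-2·x^2)·g(x) = -2·x^5 - 6·x^4 + 8·x^3 + 2·x^2, leaving -3·x^4 - 11·x^3 + 7·x^2 + 11·x + 3
  leading term -3·x^4: subtract (-3·x)·g(x) = -3·x^4 - 9·x^3 + 12·x^2 + 3·x, leaving -2·x^3 - 5·x^2 + 8·x + 3
  leading term -2·x^3: subtract (-2)·g(x) = -2·x^3 - 6·x^2 + 8·x + 2, leaving x^2 + 1
The remainder r(x) = x^2 + 1 ≠ 0 (and deg r < deg g), so g ∤ f, i.e. f ∉ (g).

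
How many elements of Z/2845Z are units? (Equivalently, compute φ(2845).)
An element a ∈ Z/2845Z is a unit iff gcd(a, 2845) = 1, so the number of units is φ(2845). φ is multiplicative, with φ(p^e) = p^e − p^(e−1). Factorise 2845 = 5 · 569. Then
  φ(2845) = (5 − 1) · (569 − 1) = 4 · 568 = 2272.

Final answer: Z/2845Z has φ(2845) = 2272 units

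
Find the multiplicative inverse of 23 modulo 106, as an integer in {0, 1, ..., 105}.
Apply the extended Euclidean algorithm to (106, 23), tracking rows (r, s, t) with s·106 + t·23 = r. Each division r_prev = q·r_cur + r_new produces the new row as (previous row) − q·(current row):
  row A: (106, 1, 0)   [1·106 + 0·23 = 106]
  row B: (23, 0, 1)   [0·106 + 1·23 = 23]
  106 = 4·23 + 14   → row C = row A − 4·row B = (14, 1, −4)   [check: 1·106 − 4·23 = 14]
  23 = 1·14 + 9   → row D = row B − 1·row C = (9, −1, 5)   [check: −1·106 + 5·23 = 9]
  14 = 1·9 + 5   → row E = row C − 1·row D = (5, 2, −9)   [check: 2·106 − 9·23 = 5]
  9 = 1·5 + 4   → row F = row D − 1·row E = (4, −3, 14)   [check: −3·106 + 14·23 = 4]
  5 = 1·4 + 1   → row G = row E − 1·row F = (1, 5, −23)   [check: 5·106 − 23·23 = 1]
  4 = 4·1 + 0   → remainder 0, stop. gcd = 1 (last nonzero row G).
The gcd is 1, so 23 is invertible mod 106. The last nonzero row gives 5·106 − 23·23 = 1, so t = −23. So 23^(−1) ≡ −23 ≡ 83 (mod 106). Verify: 23 · 83 = 1909 ≡ 1 (mod 106). ✓

Final answer: 23^(−1) ≡ 83 (mod 106)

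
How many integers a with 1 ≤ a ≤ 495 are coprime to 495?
240

The number of a ∈ {1, ..., 495} with gcd(a, 495) = 1 is by definition Euler's totient φ(495). φ is multiplicative, with φ(p^e) = p^e − p^(e−1). Factorise 495 = 3^2 · 5 · 11. Then
  φ(495) = (3^2 − 3^1) · (5 − 1) · (11 − 1) = 6 · 4 · 10 = 240.
So there are 240 such integers.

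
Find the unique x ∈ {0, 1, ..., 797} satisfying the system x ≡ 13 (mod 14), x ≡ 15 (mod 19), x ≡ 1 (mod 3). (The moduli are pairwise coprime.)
x ≡ 433 (mod 798); the representative in [0, 798) is 433

The moduli 14, 19, 3 are pairwise coprime, so by the CRT there is a unique solution mod 14·19·3 = 798.
Solve by successive substitution. Start with x ≡ 13 (mod 14).
  Combine with x ≡ 15 (mod 19): write x = 13 + 14·t and require 13 + 14·t ≡ 15 (mod 19), i.e. 14·t ≡ 15 − 13 ≡ 2 (mod 19). Since 14^(−1) ≡ 15 (mod 19), t ≡ 15·2 ≡ 11 (mod 19). So x ≡ 13 + 14·11 = 167 (mod 266).
  Combine with x ≡ 1 (mod 3): write x = 167 + 266·t and require 167 + 266·t ≡ 1 (mod 3), i.e. 266·t ≡ 1 − 167 ≡ 2 (mod 3). Since 266^(−1) ≡ 2 (mod 3) (266 ≡ 2 (mod 3)), t ≡ 2·2 ≡ 1 (mod 3). So x ≡ 167 + 266·1 = 433 (mod 798).
Unique solution in [0, 798): x = 433.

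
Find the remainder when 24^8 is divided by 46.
Use repeated squaring. Binary(8) = 1000. Walk through the bits of the exponent 8 left-to-right: at each bit after the leading one, square the running value, then multiply by 24 if the bit is 1 (always reducing mod 46):
  bit 1 = 1 (leading): start with 24.
  bit 2 = 0: square 24^2 = 576 ≡ 24 (mod 46).
  bit 3 = 0: square 24^2 = 576 ≡ 24 (mod 46).
  bit 4 = 0: square 24^2 = 576 ≡ 24 (mod 46).
Final value: 24^8 ≡ 24 (mod 46).

Final answer: 24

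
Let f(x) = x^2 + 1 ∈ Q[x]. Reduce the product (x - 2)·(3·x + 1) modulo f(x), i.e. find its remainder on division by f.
a · b ≡ -5·x - 5 (mod f(x))

First multiply in Q[x] without reducing: a · b = 3·x^2 - 5·x - 2. Now divide by f(x) = x^2 + 1, eliminating the leading term at each step:
  leading term 3·x^2: subtract (3)·f(x) = 3·x^2 + 3, leaving -5·x - 5
The degree is now < 2, so this is the remainder. Hence a · b ≡ -5·x - 5 in Q[x]/(f).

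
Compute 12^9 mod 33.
12

Use repeated squaring. Binary(9) = 1001. Walk through the bits of the exponent 9 left-to-right: at each bit after the leading one, square the running value, then multiply by 12 if the bit is 1 (always reducing mod 33):
  bit 1 = 1 (leading): start with 12.
  bit 2 = 0: square 12^2 = 144 ≡ 12 (mod 33).
  bit 3 = 0: square 12^2 = 144 ≡ 12 (mod 33).
  bit 4 = 1: square 12^2 = 144 ≡ 12; bit is 1, so multiply 12·12 = 144 ≡ 12 (mod 33).
Final value: 12^9 ≡ 12 (mod 33).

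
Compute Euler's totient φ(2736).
φ(2736) = 864

φ is multiplicative, with φ(p^e) = p^e − p^(e−1). Factorise 2736 = 2^4 · 3^2 · 19. Then
  φ(2736) = (2^4 − 2^3) · (3^2 − 3^1) · (19 − 1) = 8 · 6 · 18 = 864.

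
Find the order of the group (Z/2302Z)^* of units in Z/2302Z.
(Z/2302Z)^* consists of the classes a with gcd(a, 2302) = 1, so its order is φ(2302). φ is multiplicative, with φ(p^e) = p^e − p^(e−1). Factorise 2302 = 2 · 1151. Then
  φ(2302) = (2 − 1) · (1151 − 1) = 1 · 1150 = 1150.
Thus |(Z/2302Z)^*| = 1150.

Final answer: |(Z/2302Z)^*| = 1150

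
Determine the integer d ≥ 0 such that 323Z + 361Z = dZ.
In the PID Z, (a, b) is generated by gcd(a, b). Compute gcd(361, 323) with the extended Euclidean algorithm, tracking rows (r, s, t) with s·361 + t·323 = r:
  row A: (361, 1, 0)   [1·361 + 0·323 = 361]
  row B: (323, 0, 1)   [0·361 + 1·323 = 323]
  361 = 1·323 + 38   → row C = row A − 1·row B = (38, 1, −1)   [check: 1·361 − 1·323 = 38]
  323 = 8·38 + 19   → row D = row B − 8·row C = (19, −8, 9)   [check: −8·361 + 9·323 = 19]
  38 = 2·19 + 0   → remainder 0, stop. gcd = 19 (last nonzero row D).
So gcd(323, 361) = 19, with Bézout identity −8·361 + 9·323 = 19. Containment (⊇): the Bézout identity exhibits 19 as an element of (323, 361), giving (19) ⊆ (323, 361). Containment (⊆): since 19 | 323 and 19 | 361 (323 = 19·17, 361 = 19·19), every Z-linear combination of 323 and 361 is divisible by 19, so (323, 361) ⊆ (19). Therefore (323, 361) = (19), d = 19.

Final answer: (323, 361) = (19); d = 19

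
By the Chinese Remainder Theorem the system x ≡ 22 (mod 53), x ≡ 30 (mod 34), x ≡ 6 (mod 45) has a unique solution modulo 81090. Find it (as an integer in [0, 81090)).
The moduli 53, 34, 45 are pairwise coprime, so by the CRT there is a unique solution mod 53·34·45 = 81090.
Solve by successive substitution. Start with x ≡ 22 (mod 53).
  Combine with x ≡ 30 (mod 34): write x = 22 + 53·t and require 22 + 53·t ≡ 30 (mod 34), i.e. 53·t ≡ 30 − 22 ≡ 8 (mod 34). Since 53^(−1) ≡ 9 (mod 34) (53 ≡ 19 (mod 34)), t ≡ 9·8 ≡ 4 (mod 34). So x ≡ 22 + 53·4 = 234 (mod 1802).
  Combine with x ≡ 6 (mod 45): write x = 234 + 1802·t and require 234 + 1802·t ≡ 6 (mod 45), i.e. 1802·t ≡ 6 − 234 ≡ 42 (mod 45). Since 1802^(−1) ≡ 23 (mod 45) (1802 ≡ 2 (mod 45)), t ≡ 23·42 ≡ 21 (mod 45). So x ≡ 234 + 1802·21 = 38076 (mod 81090).
Unique solution in [0, 81090): x = 38076.

Final answer: x ≡ 38076 (mod 81090); the representative in [0, 81090) is 38076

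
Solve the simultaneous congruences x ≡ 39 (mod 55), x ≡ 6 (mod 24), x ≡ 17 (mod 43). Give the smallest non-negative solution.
The moduli 55, 24, 43 are pairwise coprime, so by the CRT there is a unique solution mod 55·24·43 = 56760.
Solve by successive substitution. Start with x ≡ 39 (mod 55).
  Combine with x ≡ 6 (mod 24): write x = 39 + 55·t and require 39 + 55·t ≡ 6 (mod 24), i.e. 55·t ≡ 6 − 39 ≡ 15 (mod 24). Since 55^(−1) ≡ 7 (mod 24) (55 ≡ 7 (mod 24)), t ≡ 7·15 ≡ 9 (mod 24). So x ≡ 39 + 55·9 = 534 (mod 1320).
  Combine with x ≡ 17 (mod 43): write x = 534 + 1320·t and require 534 + 1320·t ≡ 17 (mod 43), i.e. 1320·t ≡ 17 − 534 ≡ 42 (mod 43). Since 1320^(−1) ≡ 33 (mod 43) (1320 ≡ 30 (mod 43)), t ≡ 33·42 ≡ 10 (mod 43). So x ≡ 534 + 1320·10 = 13734 (mod 56760).
Unique solution in [0, 56760): x = 13734.

Final answer: x ≡ 13734 (mod 56760); the representative in [0, 56760) is 13734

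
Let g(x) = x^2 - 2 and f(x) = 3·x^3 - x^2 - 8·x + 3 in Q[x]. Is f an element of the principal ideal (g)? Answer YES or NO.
NO

In Q[x] the ideal (g) consists of all multiples of g, so f ∈ (g) iff g | f, i.e. iff the remainder of f on division by g is 0. Divide f by g (g is monic, so eliminate the leading term of the running remainder at each step):
  leading term 3·x^3: subtract (3·x)·g(x) = 3·x^3 - 6·x, leaving -x^2 - 2·x + 3
  leading term -x^2: subtract (-1)·g(x) = 2 - x^2, leaving 1 - 2·x
The remainder r(x) = 1 - 2·x ≠ 0 (and deg r < deg g), so g ∤ f, i.e. f ∉ (g).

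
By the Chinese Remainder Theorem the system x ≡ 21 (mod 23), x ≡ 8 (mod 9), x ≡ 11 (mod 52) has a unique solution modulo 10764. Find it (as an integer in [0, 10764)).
x ≡ 6875 (mod 10764); the representative in [0, 10764) is 6875

The moduli 23, 9, 52 are pairwise coprime, so by the CRT there is a unique solution mod 23·9·52 = 10764.
Solve by successive substitution. Start with x ≡ 21 (mod 23).
  Combine with x ≡ 8 (mod 9): write x = 21 + 23·t and require 21 + 23·t ≡ 8 (mod 9), i.e. 23·t ≡ 8 − 21 ≡ 5 (mod 9). Since 23^(−1) ≡ 2 (mod 9) (23 ≡ 5 (mod 9)), t ≡ 2·5 ≡ 1 (mod 9). So x ≡ 21 + 23·1 = 44 (mod 207).
  Combine with x ≡ 11 (mod 52): write x = 44 + 207·t and require 44 + 207·t ≡ 11 (mod 52), i.e. 207·t ≡ 11 − 44 ≡ 19 (mod 52). Since 207^(−1) ≡ 51 (mod 52) (207 ≡ 51 (mod 52)), t ≡ 51·19 ≡ 33 (mod 52). So x ≡ 44 + 207·33 = 6875 (mod 10764).
Unique solution in [0, 10764): x = 6875.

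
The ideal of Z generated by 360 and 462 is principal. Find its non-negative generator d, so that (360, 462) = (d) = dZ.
In the PID Z, (a, b) is generated by gcd(a, b). Compute gcd(462, 360) with the extended Euclidean algorithm, tracking rows (r, s, t) with s·462 + t·360 = r:
  row A: (462, 1, 0)   [1·462 + 0·360 = 462]
  row B: (360, 0, 1)   [0·462 + 1·360 = 360]
  462 = 1·360 + 102   → row C = row A − 1·row B = (102, 1, −1)   [check: 1·462 − 1·360 = 102]
  360 = 3·102 + 54   → row D = row B − 3·row C = (54, −3, 4)   [check: −3·462 + 4·360 = 54]
  102 = 1·54 + 48   → row E = row C − 1·row D = (48, 4, −5)   [check: 4·462 − 5·360 = 48]
  54 = 1·48 + 6   → row F = row D − 1·row E = (6, −7, 9)   [check: −7·462 + 9·360 = 6]
  48 = 8·6 + 0   → remainder 0, stop. gcd = 6 (last nonzero row F).
So gcd(360, 462) = 6, with Bézout identity −7·462 + 9·360 = 6. Containment (⊇): the Bézout identity exhibits 6 as an element of (360, 462), giving (6) ⊆ (360, 462). Containment (⊆): since 6 | 360 and 6 | 462 (360 = 6·60, 462 = 6·77), every Z-linear combination of 360 and 462 is divisible by 6, so (360, 462) ⊆ (6). Therefore (360, 462) = (6), d = 6.

Final answer: (360, 462) = (6); d = 6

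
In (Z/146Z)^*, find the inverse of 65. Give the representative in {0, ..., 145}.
65^(−1) ≡ 9 (mod 146)

Apply the extended Euclidean algorithm to (146, 65), tracking rows (r, s, t) with s·146 + t·65 = r. Each division r_prev = q·r_cur + r_new produces the new row as (previous row) − q·(current row):
  row A: (146, 1, 0)   [1·146 + 0·65 = 146]
  row B: (65, 0, 1)   [0·146 + 1·65 = 65]
  146 = 2·65 + 16   → row C = row A − 2·row B = (16, 1, −2)   [check: 1·146 − 2·65 = 16]
  65 = 4·16 + 1   → row D = row B − 4·row C = (1, −4, 9)   [check: −4·146 + 9·65 = 1]
  16 = 16·1 + 0   → remainder 0, stop. gcd = 1 (last nonzero row D).
The gcd is 1, so 65 is invertible mod 146. The last nonzero row gives −4·146 + 9·65 = 1, so t = 9. So 65^(−1) ≡ 9 (mod 146). Verify: 65 · 9 = 585 ≡ 1 (mod 146). ✓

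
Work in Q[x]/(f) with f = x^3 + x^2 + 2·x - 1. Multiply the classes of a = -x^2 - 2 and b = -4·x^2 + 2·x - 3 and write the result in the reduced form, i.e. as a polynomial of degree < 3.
a · b ≡ 9·x^2 + 12·x (mod f(x))

First multiply in Q[x] without reducing: a · b = 4·x^4 - 2·x^3 + 11·x^2 - 4·x + 6. Now divide by f(x) = x^3 + x^2 + 2·x - 1, eliminating the leading term at each step:
  leading term 4·x^4: subtract (4·x)·f(x) = 4·x^4 + 4·x^3 + 8·x^2 - 4·x, leaving -6·x^3 + 3·x^2 + 6
  leading term -6·x^3: subtract (-6)·f(x) = -6·x^3 - 6·x^2 - 12·x + 6, leaving 9·x^2 + 12·x
The degree is now < 3, so this is the remainder. Hence a · b ≡ 9·x^2 + 12·x in Q[x]/(f).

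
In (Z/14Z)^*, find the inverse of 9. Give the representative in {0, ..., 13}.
9^(−1) ≡ 11 (mod 14)

Apply the extended Euclidean algorithm to (14, 9), tracking rows (r, s, t) with s·14 + t·9 = r. Each division r_prev = q·r_cur + r_new produces the new row as (previous row) − q·(current row):
  row A: (14, 1, 0)   [1·14 + 0·9 = 14]
  row B: (9, 0, 1)   [0·14 + 1·9 = 9]
  14 = 1·9 + 5   → row C = row A − 1·row B = (5, 1, −1)   [check: 1·14 − 1·9 = 5]
  9 = 1·5 + 4   → row D = row B − 1·row C = (4, −1, 2)   [check: −1·14 + 2·9 = 4]
  5 = 1·4 + 1   → row E = row C − 1·row D = (1, 2, −3)   [check: 2·14 − 3·9 = 1]
  4 = 4·1 + 0   → remainder 0, stop. gcd = 1 (last nonzero row E).
The gcd is 1, so 9 is invertible mod 14. The last nonzero row gives 2·14 − 3·9 = 1, so t = −3. So 9^(−1) ≡ −3 ≡ 11 (mod 14). Verify: 9 · 11 = 99 ≡ 1 (mod 14). ✓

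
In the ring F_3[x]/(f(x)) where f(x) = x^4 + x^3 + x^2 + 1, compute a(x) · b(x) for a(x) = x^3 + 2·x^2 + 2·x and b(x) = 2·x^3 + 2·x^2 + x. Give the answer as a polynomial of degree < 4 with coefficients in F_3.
a · b ≡ 2·x^3 + 2·x (mod f(x))

Multiply as integer polynomials: a · b = 2·x^6 + 6·x^5 + 9·x^4 + 6·x^3 + 2·x^2. Reducing coefficients mod 3: a · b ≡ 2·x^6 + 2·x^2. Now divide by f(x) = x^4 + x^3 + x^2 + 1 in F_3[x], eliminating the leading term at each step:
  leading term 2·x^6: subtract (2·x^2)·f(x) = 2·x^6 + 2·x^5 + 2·x^4 + 2·x^2, leaving x^5 + x^4 (coefficients mod 3)
  leading term x^5: subtract (x)·f(x) = x^5 + x^4 + x^3 + x, leaving 2·x^3 + 2·x (coefficients mod 3)
The degree is now < 4, so this is the remainder. Hence a · b ≡ 2·x^3 + 2·x in F_3[x]/(f).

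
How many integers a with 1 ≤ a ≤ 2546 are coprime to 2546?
1188

The number of a ∈ {1, ..., 2546} with gcd(a, 2546) = 1 is by definition Euler's totient φ(2546). φ is multiplicative, with φ(p^e) = p^e − p^(e−1). Factorise 2546 = 2 · 19 · 67. Then
  φ(2546) = (2 − 1) · (19 − 1) · (67 − 1) = 1 · 18 · 66 = 1188.
So there are 1188 such integers.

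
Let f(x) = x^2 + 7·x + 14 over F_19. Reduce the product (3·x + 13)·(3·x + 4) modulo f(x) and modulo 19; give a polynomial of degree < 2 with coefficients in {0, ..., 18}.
Multiply as integer polynomials: a · b = 9·x^2 + 51·x + 52. Reducing coefficients mod 19: a · b ≡ 9·x^2 + 13·x + 14. Now divide by f(x) = x^2 + 7·x + 14 in F_19[x], eliminating the leading term at each step:
  leading term 9·x^2: subtract (9)·f(x) = 9·x^2 + 6·x + 12, leaving 7·x + 2 (coefficients mod 19)
The degree is now < 2, so this is the remainder. Hence a · b ≡ 7·x + 2 in F_19[x]/(f).

Final answer: a · b ≡ 7·x + 2 (mod f(x))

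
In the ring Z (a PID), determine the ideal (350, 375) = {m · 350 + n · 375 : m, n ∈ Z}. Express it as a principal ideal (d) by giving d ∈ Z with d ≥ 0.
In the PID Z, (a, b) is generated by gcd(a, b). Compute gcd(375, 350) with the extended Euclidean algorithm, tracking rows (r, s, t) with s·375 + t·350 = r:
  row A: (375, 1, 0)   [1·375 + 0·350 = 375]
  row B: (350, 0, 1)   [0·375 + 1·350 = 350]
  375 = 1·350 + 25   → row C = row A − 1·row B = (25, 1, −1)   [check: 1·375 − 1·350 = 25]
  350 = 14·25 + 0   → remainder 0, stop. gcd = 25 (last nonzero row C).
So gcd(350, 375) = 25, with Bézout identity 1·375 − 1·350 = 25. Containment (⊇): the Bézout identity exhibits 25 as an element of (350, 375), giving (25) ⊆ (350, 375). Containment (⊆): since 25 | 350 and 25 | 375 (350 = 25·14, 375 = 25·15), every Z-linear combination of 350 and 375 is divisible by 25, so (350, 375) ⊆ (25). Therefore (350, 375) = (25), d = 25.

Final answer: (350, 375) = (25); d = 25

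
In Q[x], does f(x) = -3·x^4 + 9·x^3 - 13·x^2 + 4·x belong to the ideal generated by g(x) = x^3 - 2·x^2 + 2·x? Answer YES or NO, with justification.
NO

In Q[x] the ideal (g) consists of all multiples of g, so f ∈ (g) iff g | f, i.e. iff the remainder of f on division by g is 0. Divide f by g (g is monic, so eliminate the leading term of the running remainder at each step):
  leading term -3·x^4: subtract (-3·x)·g(x) = -3·x^4 + 6·x^3 - 6·x^2, leaving 3·x^3 - 7·x^2 + 4·x
  leading term 3·x^3: subtract (3)·g(x) = 3·x^3 - 6·x^2 + 6·x, leaving -x^2 - 2·x
The remainder r(x) = -x^2 - 2·x ≠ 0 (and deg r < deg g), so g ∤ f, i.e. f ∉ (g).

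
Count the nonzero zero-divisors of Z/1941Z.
In Z/1941Z each nonzero element is either a unit (gcd with 1941 is 1) or a zero-divisor (gcd > 1). The number of units is φ(1941): factorise 1941 = 3 · 647, so φ(1941) = (3 − 1) · (647 − 1) = 2 · 646 = 1292. The nonzero elements number 1941 − 1 = 1940. Hence the nonzero zero-divisors number 1940 − 1292 = 648.

Final answer: Z/1941Z has 648 nonzero zero-divisors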